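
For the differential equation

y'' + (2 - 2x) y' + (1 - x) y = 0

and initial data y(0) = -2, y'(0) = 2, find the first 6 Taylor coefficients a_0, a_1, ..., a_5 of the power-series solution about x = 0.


Ansatz: y(x) = sum_{n>=0} a_n x^n, so y'(x) = sum_{n>=1} n a_n x^(n-1) and y''(x) = sum_{n>=2} n(n-1) a_n x^(n-2).
Substitute into P(x) y'' + Q(x) y' + R(x) y = 0 with P(x) = 1, Q(x) = 2 - 2x, R(x) = 1 - x, and match powers of x.
Initial conditions: a_0 = -2, a_1 = 2.
Setting the coefficient of each power of x to zero and solving order by order (substituting the coefficients already found):
  x^0: 2 a_2 + 2 a_1 + a_0 = 0  ->  2 a_2 = -2 a_1 - a_0 = -2  ->  a_2 = -1
  x^1: 6 a_3 + 4 a_2 - a_1 - a_0 = 0  ->  6 a_3 = -4 a_2 + a_1 + a_0 = 4  ->  a_3 = 2/3
  x^2: 12 a_4 + 6 a_3 - 3 a_2 - a_1 = 0  ->  12 a_4 = -6 a_3 + 3 a_2 + a_1 = -5  ->  a_4 = -5/12
  x^3: 20 a_5 + 8 a_4 - 5 a_3 - a_2 = 0  ->  20 a_5 = -8 a_4 + 5 a_3 + a_2 = 17/3  ->  a_5 = 17/60
Truncated series: y(x) = -2 + 2 x - x^2 + (2/3) x^3 - (5/12) x^4 + (17/60) x^5 + O(x^6).

a_0 = -2; a_1 = 2; a_2 = -1; a_3 = 2/3; a_4 = -5/12; a_5 = 17/60


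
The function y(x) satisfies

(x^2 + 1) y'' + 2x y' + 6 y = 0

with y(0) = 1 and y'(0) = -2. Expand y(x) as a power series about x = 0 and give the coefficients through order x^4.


Ansatz: y(x) = sum_{n>=0} a_n x^n, so y'(x) = sum_{n>=1} n a_n x^(n-1) and y''(x) = sum_{n>=2} n(n-1) a_n x^(n-2).
Substitute into P(x) y'' + Q(x) y' + R(x) y = 0 with P(x) = x^2 + 1, Q(x) = 2x, R(x) = 6, and match powers of x.
Initial conditions: a_0 = 1, a_1 = -2.
Setting the coefficient of each power of x to zero and solving order by order (substituting the coefficients already found):
  x^0: 2 a_2 + 6 a_0 = 0  ->  2 a_2 = -6 a_0 = -6  ->  a_2 = -3
  x^1: 6 a_3 + 8 a_1 = 0  ->  6 a_3 = -8 a_1 = 16  ->  a_3 = 8/3
  x^2: 12 a_4 + 12 a_2 = 0  ->  12 a_4 = -12 a_2 = 36  ->  a_4 = 3
Truncated series: y(x) = 1 - 2 x - 3 x^2 + (8/3) x^3 + 3 x^4 + O(x^5).

a_0 = 1; a_1 = -2; a_2 = -3; a_3 = 8/3; a_4 = 3


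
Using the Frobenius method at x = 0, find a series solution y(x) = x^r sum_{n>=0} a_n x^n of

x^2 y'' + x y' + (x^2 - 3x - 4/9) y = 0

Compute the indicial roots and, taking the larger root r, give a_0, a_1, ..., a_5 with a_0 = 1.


Write in Frobenius form y'' + (p(x)/x) y' + (q(x)/x^2) y = 0:
  p(x) = 1,  q(x) = x^2 - 3x - 4/9.
Indicial equation: r(r-1) + (1) r + (-4/9) = 0 -> roots r_1 = 2/3, r_2 = -2/3.
Take r = r_1 = 2/3. Let y(x) = x^r sum_{n>=0} a_n x^n with a_0 = 1.
Substitute y = x^r sum a_n x^n and match x^{r+n}. The recurrence is
  D(n) a_n - 3 a_{n-1} + 1 a_{n-2} = 0,  where D(n) = (r+n)(r+n-1) + (1)(r+n) + (-4/9).
  a_n = [3 a_{n-1} - 1 a_{n-2}] / D(n).
Since the indicial polynomial factors as (r - r_1)(r - r_2), D(n) = (r_1 + n - r_1)(r_1 + n - r_2) = n(n + 4/3).
Evaluating step by step (a_0 = 1):
  n = 1: D(1) = 1(1 + 4/3) = 7/3; numerator = 3(1) = 3; a_1 = (3)/(7/3) = 9/7
  n = 2: D(2) = 2(2 + 4/3) = 20/3; numerator = 3(9/7) - 1(1) = 20/7; a_2 = (20/7)/(20/3) = 3/7
  n = 3: D(3) = 3(3 + 4/3) = 13; numerator = 3(3/7) - 1(9/7) = 0; a_3 = (0)/(13) = 0
  n = 4: D(4) = 4(4 + 4/3) = 64/3; numerator = 3(0) - 1(3/7) = -3/7; a_4 = (-3/7)/(64/3) = -9/448
  n = 5: D(5) = 5(5 + 4/3) = 95/3; numerator = 3(-9/448) - 1(0) = -27/448; a_5 = (-27/448)/(95/3) = -81/42560

r = 2/3; a_0 = 1; a_1 = 9/7; a_2 = 3/7; a_3 = 0; a_4 = -9/448; a_5 = -81/42560


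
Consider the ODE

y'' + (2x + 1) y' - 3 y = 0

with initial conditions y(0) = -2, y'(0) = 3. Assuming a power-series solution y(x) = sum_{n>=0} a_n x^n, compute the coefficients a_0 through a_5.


Ansatz: y(x) = sum_{n>=0} a_n x^n, so y'(x) = sum_{n>=1} n a_n x^(n-1) and y''(x) = sum_{n>=2} n(n-1) a_n x^(n-2).
Substitute into P(x) y'' + Q(x) y' + R(x) y = 0 with P(x) = 1, Q(x) = 2x + 1, R(x) = -3, and match powers of x.
Initial conditions: a_0 = -2, a_1 = 3.
Setting the coefficient of each power of x to zero and solving order by order (substituting the coefficients already found):
  x^0: 2 a_2 + a_1 - 3 a_0 = 0  ->  2 a_2 = -a_1 + 3 a_0 = -9  ->  a_2 = -9/2
  x^1: 6 a_3 + 2 a_2 - a_1 = 0  ->  6 a_3 = -2 a_2 + a_1 = 12  ->  a_3 = 2
  x^2: 12 a_4 + 3 a_3 + a_2 = 0  ->  12 a_4 = -3 a_3 - a_2 = -3/2  ->  a_4 = -1/8
  x^3: 20 a_5 + 4 a_4 + 3 a_3 = 0  ->  20 a_5 = -4 a_4 - 3 a_3 = -11/2  ->  a_5 = -11/40
Truncated series: y(x) = -2 + 3 x - (9/2) x^2 + 2 x^3 - (1/8) x^4 - (11/40) x^5 + O(x^6).

a_0 = -2; a_1 = 3; a_2 = -9/2; a_3 = 2; a_4 = -1/8; a_5 = -11/40


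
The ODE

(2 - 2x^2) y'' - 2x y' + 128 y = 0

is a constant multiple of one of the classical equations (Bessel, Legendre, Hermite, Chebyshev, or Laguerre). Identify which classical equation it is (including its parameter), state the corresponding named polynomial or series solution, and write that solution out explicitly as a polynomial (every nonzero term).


All three coefficients share the factor 2; dividing through by 2 gives  (1 - x^2) y'' - x y' + 64 y = 0.
This matches the Chebyshev equation (1 - x^2) y'' - x y' + n^2 y = 0 (note the -x y' term, not -2x y') with n^2 = 64, so n = 8; the polynomial solution is T_8(x).
With y = sum_k a_k x^k, matching x^k gives (k+2)(k+1) a_{k+2} = (k^2 - n^2) a_k = (k - 8)(k + 8) a_k. The right side vanishes at k = 8, so the series with the parity of 8 terminates at degree 8.
Standard normalization: leading coefficient of T_n is 2^(n-1), so a_8 = 2^7 = 128. Work downward with a_k = (k+1)(k+2) a_{k+2} / ((k - 8)(k + 8)):
  a_6 = (7)(8)(128) / ((6 - 8)(6 + 8)) = 7168/(-28) = -256
  a_4 = (5)(6)(-256) / ((4 - 8)(4 + 8)) = -7680/(-48) = 160
  a_2 = (3)(4)(160) / ((2 - 8)(2 + 8)) = 1920/(-60) = -32
  a_0 = (1)(2)(-32) / ((0 - 8)(0 + 8)) = -64/(-64) = 1
Hence T_8(x) = 128 x^8 - 256 x^6 + 160 x^4 - 32 x^2 + 1.

T_8(x); series = 128 x^8 - 256 x^6 + 160 x^4 - 32 x^2 + 1


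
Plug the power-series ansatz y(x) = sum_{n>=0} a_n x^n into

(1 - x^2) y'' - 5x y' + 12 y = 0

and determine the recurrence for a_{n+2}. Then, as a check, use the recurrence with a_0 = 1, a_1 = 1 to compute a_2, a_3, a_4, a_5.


Substitute y = sum_n a_n x^n.
(1 - 1 x^2) y'' contributes (n+2)(n+1) a_{n+2} - n(n-1) a_n at x^n.
-5 x y'(x) contributes -5 n a_n at x^n.
12 y(x) contributes 12 a_n at x^n.
Matching x^n: (n+2)(n+1) a_{n+2} + (-n(n-1) - 5 n + 12) a_n = 0.
Thus a_{n+2} = (n(n-1) + 5 n - 12) / ((n+1)(n+2)) * a_n.

Check with a_0 = 1, a_1 = 1 (apply the recurrence for n = 0, 1, 2, 3): a_0 = 1, a_1 = 1, a_2 = -6, a_3 = -7/6, a_4 = 0, a_5 = -21/40.

a_(n+2) = (n(n-1) + 5 n - 12) / ((n+1)(n+2)) * a_n; check: a_0 = 1, a_1 = 1, a_2 = -6, a_3 = -7/6, a_4 = 0, a_5 = -21/40


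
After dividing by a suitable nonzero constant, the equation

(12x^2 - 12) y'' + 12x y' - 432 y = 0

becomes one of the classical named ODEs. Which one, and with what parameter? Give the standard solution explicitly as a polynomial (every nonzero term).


All three coefficients share the factor -12; dividing through by -12 gives  (1 - x^2) y'' - x y' + 36 y = 0.
This matches the Chebyshev equation (1 - x^2) y'' - x y' + n^2 y = 0 (note the -x y' term, not -2x y') with n^2 = 36, so n = 6; the polynomial solution is T_6(x).
With y = sum_k a_k x^k, matching x^k gives (k+2)(k+1) a_{k+2} = (k^2 - n^2) a_k = (k - 6)(k + 6) a_k. The right side vanishes at k = 6, so the series with the parity of 6 terminates at degree 6.
Standard normalization: leading coefficient of T_n is 2^(n-1), so a_6 = 2^5 = 32. Work downward with a_k = (k+1)(k+2) a_{k+2} / ((k - 6)(k + 6)):
  a_4 = (5)(6)(32) / ((4 - 6)(4 + 6)) = 960/(-20) = -48
  a_2 = (3)(4)(-48) / ((2 - 6)(2 + 6)) = -576/(-32) = 18
  a_0 = (1)(2)(18) / ((0 - 6)(0 + 6)) = 36/(-36) = -1
Hence T_6(x) = 32 x^6 - 48 x^4 + 18 x^2 - 1.

T_6(x); series = 32 x^6 - 48 x^4 + 18 x^2 - 1


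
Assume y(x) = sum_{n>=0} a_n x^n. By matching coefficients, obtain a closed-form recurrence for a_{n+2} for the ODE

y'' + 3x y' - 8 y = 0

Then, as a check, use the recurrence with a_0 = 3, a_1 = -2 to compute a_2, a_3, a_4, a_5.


Substitute y = sum_n a_n x^n.
y''(x) has coefficient (n+2)(n+1) a_{n+2} at x^n;
3 x y'(x) has coefficient 3 n a_n at x^n (shift);
-8 y(x) has coefficient -8 a_n at x^n.
Matching x^n: (n+2)(n+1) a_{n+2} + (3n - 8) a_n = 0.
Thus a_{n+2} = (-3n + 8) / ((n+1)(n+2)) * a_n.

Check with a_0 = 3, a_1 = -2 (apply the recurrence for n = 0, 1, 2, 3): a_0 = 3, a_1 = -2, a_2 = 12, a_3 = -5/3, a_4 = 2, a_5 = 1/12.

a_(n+2) = (-3n + 8) / ((n+1)(n+2)) * a_n; check: a_0 = 3, a_1 = -2, a_2 = 12, a_3 = -5/3, a_4 = 2, a_5 = 1/12


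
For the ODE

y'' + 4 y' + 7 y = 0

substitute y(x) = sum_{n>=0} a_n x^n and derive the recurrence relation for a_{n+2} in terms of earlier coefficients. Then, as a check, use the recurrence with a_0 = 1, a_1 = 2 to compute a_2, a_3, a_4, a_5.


Substitute y = sum_n a_n x^n.
y''(x) has coefficient (n+2)(n+1) a_{n+2} at x^n;
4 y'(x) has coefficient 4 (n+1) a_{n+1} at x^n;
7 y(x) has coefficient 7 a_n at x^n.
Matching x^n: (n+2)(n+1) a_{n+2} + 4 (n+1) a_{n+1} + 7 a_n = 0.
Thus a_{n+2} = [-4 (n+1) a_{n+1} - 7 a_n] / ((n+1)(n+2)).

Check with a_0 = 1, a_1 = 2 (apply the recurrence for n = 0, 1, 2, 3): a_0 = 1, a_1 = 2, a_2 = -15/2, a_3 = 23/3, a_4 = -79/24, a_5 = -1/20.

a_(n+2) = [-4 (n+1) a_(n+1) - 7 a_n] / ((n+1)(n+2)); check: a_0 = 1, a_1 = 2, a_2 = -15/2, a_3 = 23/3, a_4 = -79/24, a_5 = -1/20


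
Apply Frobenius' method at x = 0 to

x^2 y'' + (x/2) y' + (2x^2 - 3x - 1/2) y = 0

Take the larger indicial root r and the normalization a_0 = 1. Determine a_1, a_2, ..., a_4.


Write in Frobenius form y'' + (p(x)/x) y' + (q(x)/x^2) y = 0:
  p(x) = 1/2,  q(x) = 2x^2 - 3x - 1/2.
Indicial equation: r(r-1) + (1/2) r + (-1/2) = 0 -> roots r_1 = 1, r_2 = -1/2.
Take r = r_1 = 1. Let y(x) = x^r sum_{n>=0} a_n x^n with a_0 = 1.
Substitute y = x^r sum a_n x^n and match x^{r+n}. The recurrence is
  D(n) a_n - 3 a_{n-1} + 2 a_{n-2} = 0,  where D(n) = (r+n)(r+n-1) + (1/2)(r+n) + (-1/2).
  a_n = [3 a_{n-1} - 2 a_{n-2}] / D(n).
Since the indicial polynomial factors as (r - r_1)(r - r_2), D(n) = (r_1 + n - r_1)(r_1 + n - r_2) = n(n + 3/2).
Evaluating step by step (a_0 = 1):
  n = 1: D(1) = 1(1 + 3/2) = 5/2; numerator = 3(1) = 3; a_1 = (3)/(5/2) = 6/5
  n = 2: D(2) = 2(2 + 3/2) = 7; numerator = 3(6/5) - 2(1) = 8/5; a_2 = (8/5)/(7) = 8/35
  n = 3: D(3) = 3(3 + 3/2) = 27/2; numerator = 3(8/35) - 2(6/5) = -12/7; a_3 = (-12/7)/(27/2) = -8/63
  n = 4: D(4) = 4(4 + 3/2) = 22; numerator = 3(-8/63) - 2(8/35) = -88/105; a_4 = (-88/105)/(22) = -4/105

r = 1; a_0 = 1; a_1 = 6/5; a_2 = 8/35; a_3 = -8/63; a_4 = -4/105


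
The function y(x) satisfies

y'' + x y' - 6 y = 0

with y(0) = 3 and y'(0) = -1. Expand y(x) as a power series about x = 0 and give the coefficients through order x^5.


Ansatz: y(x) = sum_{n>=0} a_n x^n, so y'(x) = sum_{n>=1} n a_n x^(n-1) and y''(x) = sum_{n>=2} n(n-1) a_n x^(n-2).
Substitute into P(x) y'' + Q(x) y' + R(x) y = 0 with P(x) = 1, Q(x) = x, R(x) = -6, and match powers of x.
Initial conditions: a_0 = 3, a_1 = -1.
Setting the coefficient of each power of x to zero and solving order by order (substituting the coefficients already found):
  x^0: 2 a_2 - 6 a_0 = 0  ->  2 a_2 = 6 a_0 = 18  ->  a_2 = 9
  x^1: 6 a_3 - 5 a_1 = 0  ->  6 a_3 = 5 a_1 = -5  ->  a_3 = -5/6
  x^2: 12 a_4 - 4 a_2 = 0  ->  12 a_4 = 4 a_2 = 36  ->  a_4 = 3
  x^3: 20 a_5 - 3 a_3 = 0  ->  20 a_5 = 3 a_3 = -5/2  ->  a_5 = -1/8
Truncated series: y(x) = 3 - x + 9 x^2 - (5/6) x^3 + 3 x^4 - (1/8) x^5 + O(x^6).

a_0 = 3; a_1 = -1; a_2 = 9; a_3 = -5/6; a_4 = 3; a_5 = -1/8


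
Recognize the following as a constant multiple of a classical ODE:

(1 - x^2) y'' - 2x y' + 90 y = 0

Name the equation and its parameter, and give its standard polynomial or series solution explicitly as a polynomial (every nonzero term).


The equation is already in a standard form:  (1 - x^2) y'' - 2x y' + 90 y = 0.
This matches the Legendre equation (1 - x^2) y'' - 2x y' + n(n+1) y = 0 (note the -2x y' term) with n(n+1) = 90, so n = 9; the polynomial solution is P_9(x).
With y = sum_k a_k x^k, matching x^k gives (k+2)(k+1) a_{k+2} = [k(k+1) - n(n+1)] a_k = (k - 9)(k + 10) a_k. The right side vanishes at k = 9, so the series with the parity of 9 terminates at degree 9.
Standard normalization (P_n(1) = 1): leading coefficient (2n)!/(2^n (n!)^2) = 6402373705728000/(512*131681894400) = 12155/128, so a_9 = 12155/128. Work downward with a_k = (k+1)(k+2) a_{k+2} / ((k - 9)(k + 10)):
  a_7 = (8)(9)(12155/128) / ((7 - 9)(7 + 10)) = (109395/16)/(-34) = -6435/32
  a_5 = (6)(7)(-6435/32) / ((5 - 9)(5 + 10)) = (-135135/16)/(-60) = 9009/64
  a_3 = (4)(5)(9009/64) / ((3 - 9)(3 + 10)) = (45045/16)/(-78) = -1155/32
  a_1 = (2)(3)(-1155/32) / ((1 - 9)(1 + 10)) = (-3465/16)/(-88) = 315/128
Hence P_9(x) = 12155 x^9/128 - 6435 x^7/32 + 9009 x^5/64 - 1155 x^3/32 + 315 x/128.

P_9(x); series = 12155 x^9/128 - 6435 x^7/32 + 9009 x^5/64 - 1155 x^3/32 + 315 x/128


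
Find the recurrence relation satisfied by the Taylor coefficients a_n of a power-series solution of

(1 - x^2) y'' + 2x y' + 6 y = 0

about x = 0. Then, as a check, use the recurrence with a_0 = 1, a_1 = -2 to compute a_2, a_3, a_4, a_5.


Substitute y = sum_n a_n x^n.
(1 - 1 x^2) y'' contributes (n+2)(n+1) a_{n+2} - n(n-1) a_n at x^n.
2 x y'(x) contributes 2 n a_n at x^n.
6 y(x) contributes 6 a_n at x^n.
Matching x^n: (n+2)(n+1) a_{n+2} + (-n(n-1) + 2 n + 6) a_n = 0.
Thus a_{n+2} = (n(n-1) - 2 n - 6) / ((n+1)(n+2)) * a_n.

Check with a_0 = 1, a_1 = -2 (apply the recurrence for n = 0, 1, 2, 3): a_0 = 1, a_1 = -2, a_2 = -3, a_3 = 8/3, a_4 = 2, a_5 = -4/5.

a_(n+2) = (n(n-1) - 2 n - 6) / ((n+1)(n+2)) * a_n; check: a_0 = 1, a_1 = -2, a_2 = -3, a_3 = 8/3, a_4 = 2, a_5 = -4/5


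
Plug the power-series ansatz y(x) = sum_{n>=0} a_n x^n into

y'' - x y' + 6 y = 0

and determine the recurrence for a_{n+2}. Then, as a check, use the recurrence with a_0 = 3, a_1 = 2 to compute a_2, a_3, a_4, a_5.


Substitute y = sum_n a_n x^n.
y''(x) has coefficient (n+2)(n+1) a_{n+2} at x^n;
-x y'(x) has coefficient -n a_n at x^n (shift);
6 y(x) has coefficient 6 a_n at x^n.
Matching x^n: (n+2)(n+1) a_{n+2} + (-n + 6) a_n = 0.
Thus a_{n+2} = (n - 6) / ((n+1)(n+2)) * a_n.

Check with a_0 = 3, a_1 = 2 (apply the recurrence for n = 0, 1, 2, 3): a_0 = 3, a_1 = 2, a_2 = -9, a_3 = -5/3, a_4 = 3, a_5 = 1/4.

a_(n+2) = (n - 6) / ((n+1)(n+2)) * a_n; check: a_0 = 3, a_1 = 2, a_2 = -9, a_3 = -5/3, a_4 = 3, a_5 = 1/4


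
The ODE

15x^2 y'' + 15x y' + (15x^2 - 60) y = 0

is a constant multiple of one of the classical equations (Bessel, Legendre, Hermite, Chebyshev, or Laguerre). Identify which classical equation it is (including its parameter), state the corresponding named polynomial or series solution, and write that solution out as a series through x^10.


All three coefficients share the factor 15; dividing through by 15 gives  x^2 y'' + x y' + (x^2 - 4) y = 0.
This matches the Bessel equation x^2 y'' + x y' + (x^2 - nu^2) y = 0 with nu^2 = 4, so nu = 2; the solution bounded at x = 0 is J_2(x).
Frobenius at x = 0: indicial roots ±nu; for r = nu the recurrence k(k + 2nu) c_k = -c_{k-2} gives the standard series J_nu(x) = sum_{k>=0} (-1)^k / (k! (k+nu)!) (x/2)^(2k+nu). Evaluate the first 5 terms:
  k = 0: (-1)^0 / (0! * 2! * 2^2) x^2 = 1/(1*2*4) x^2 = (1/8) x^2
  k = 1: (-1)^1 / (1! * 3! * 2^4) x^4 = -1/(1*6*16) x^4 = (-1/96) x^4
  k = 2: (-1)^2 / (2! * 4! * 2^6) x^6 = 1/(2*24*64) x^6 = (1/3072) x^6
  k = 3: (-1)^3 / (3! * 5! * 2^8) x^8 = -1/(6*120*256) x^8 = (-1/184320) x^8
  k = 4: (-1)^4 / (4! * 6! * 2^10) x^10 = 1/(24*720*1024) x^10 = (1/17694720) x^10
Hence J_2(x) = x^10/17694720 - x^8/184320 + x^6/3072 - x^4/96 + x^2/8 + ....

J_2(x); series = x^10/17694720 - x^8/184320 + x^6/3072 - x^4/96 + x^2/8


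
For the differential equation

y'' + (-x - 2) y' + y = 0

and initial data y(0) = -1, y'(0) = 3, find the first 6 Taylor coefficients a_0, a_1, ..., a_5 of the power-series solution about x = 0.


Ansatz: y(x) = sum_{n>=0} a_n x^n, so y'(x) = sum_{n>=1} n a_n x^(n-1) and y''(x) = sum_{n>=2} n(n-1) a_n x^(n-2).
Substitute into P(x) y'' + Q(x) y' + R(x) y = 0 with P(x) = 1, Q(x) = -x - 2, R(x) = 1, and match powers of x.
Initial conditions: a_0 = -1, a_1 = 3.
Setting the coefficient of each power of x to zero and solving order by order (substituting the coefficients already found):
  x^0: 2 a_2 - 2 a_1 + a_0 = 0  ->  2 a_2 = 2 a_1 - a_0 = 7  ->  a_2 = 7/2
  x^1: 6 a_3 - 4 a_2 = 0  ->  6 a_3 = 4 a_2 = 14  ->  a_3 = 7/3
  x^2: 12 a_4 - 6 a_3 - a_2 = 0  ->  12 a_4 = 6 a_3 + a_2 = 35/2  ->  a_4 = 35/24
  x^3: 20 a_5 - 8 a_4 - 2 a_3 = 0  ->  20 a_5 = 8 a_4 + 2 a_3 = 49/3  ->  a_5 = 49/60
Truncated series: y(x) = -1 + 3 x + (7/2) x^2 + (7/3) x^3 + (35/24) x^4 + (49/60) x^5 + O(x^6).

a_0 = -1; a_1 = 3; a_2 = 7/2; a_3 = 7/3; a_4 = 35/24; a_5 = 49/60


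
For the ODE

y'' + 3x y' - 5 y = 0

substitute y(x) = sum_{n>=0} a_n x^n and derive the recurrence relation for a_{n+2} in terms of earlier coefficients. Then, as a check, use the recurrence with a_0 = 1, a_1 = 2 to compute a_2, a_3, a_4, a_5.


Substitute y = sum_n a_n x^n.
y''(x) has coefficient (n+2)(n+1) a_{n+2} at x^n;
3 x y'(x) has coefficient 3 n a_n at x^n (shift);
-5 y(x) has coefficient -5 a_n at x^n.
Matching x^n: (n+2)(n+1) a_{n+2} + (3n - 5) a_n = 0.
Thus a_{n+2} = (-3n + 5) / ((n+1)(n+2)) * a_n.

Check with a_0 = 1, a_1 = 2 (apply the recurrence for n = 0, 1, 2, 3): a_0 = 1, a_1 = 2, a_2 = 5/2, a_3 = 2/3, a_4 = -5/24, a_5 = -2/15.

a_(n+2) = (-3n + 5) / ((n+1)(n+2)) * a_n; check: a_0 = 1, a_1 = 2, a_2 = 5/2, a_3 = 2/3, a_4 = -5/24, a_5 = -2/15


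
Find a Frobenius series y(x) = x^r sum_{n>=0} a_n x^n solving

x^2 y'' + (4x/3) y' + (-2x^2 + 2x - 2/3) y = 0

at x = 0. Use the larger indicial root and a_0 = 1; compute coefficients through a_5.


Write in Frobenius form y'' + (p(x)/x) y' + (q(x)/x^2) y = 0:
  p(x) = 4/3,  q(x) = -2x^2 + 2x - 2/3.
Indicial equation: r(r-1) + (4/3) r + (-2/3) = 0 -> roots r_1 = 2/3, r_2 = -1.
Take r = r_1 = 2/3. Let y(x) = x^r sum_{n>=0} a_n x^n with a_0 = 1.
Substitute y = x^r sum a_n x^n and match x^{r+n}. The recurrence is
  D(n) a_n + 2 a_{n-1} - 2 a_{n-2} = 0,  where D(n) = (r+n)(r+n-1) + (4/3)(r+n) + (-2/3).
  a_n = [-2 a_{n-1} + 2 a_{n-2}] / D(n).
Since the indicial polynomial factors as (r - r_1)(r - r_2), D(n) = (r_1 + n - r_1)(r_1 + n - r_2) = n(n + 5/3).
Evaluating step by step (a_0 = 1):
  n = 1: D(1) = 1(1 + 5/3) = 8/3; numerator = -2(1) = -2; a_1 = (-2)/(8/3) = -3/4
  n = 2: D(2) = 2(2 + 5/3) = 22/3; numerator = -2(-3/4) + 2(1) = 7/2; a_2 = (7/2)/(22/3) = 21/44
  n = 3: D(3) = 3(3 + 5/3) = 14; numerator = -2(21/44) + 2(-3/4) = -27/11; a_3 = (-27/11)/(14) = -27/154
  n = 4: D(4) = 4(4 + 5/3) = 68/3; numerator = -2(-27/154) + 2(21/44) = 201/154; a_4 = (201/154)/(68/3) = 603/10472
  n = 5: D(5) = 5(5 + 5/3) = 100/3; numerator = -2(603/10472) + 2(-27/154) = -2439/5236; a_5 = (-2439/5236)/(100/3) = -7317/523600

r = 2/3; a_0 = 1; a_1 = -3/4; a_2 = 21/44; a_3 = -27/154; a_4 = 603/10472; a_5 = -7317/523600


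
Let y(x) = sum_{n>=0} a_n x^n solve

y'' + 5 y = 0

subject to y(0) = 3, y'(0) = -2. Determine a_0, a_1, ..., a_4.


Ansatz: y(x) = sum_{n>=0} a_n x^n, so y'(x) = sum_{n>=1} n a_n x^(n-1) and y''(x) = sum_{n>=2} n(n-1) a_n x^(n-2).
Substitute into P(x) y'' + Q(x) y' + R(x) y = 0 with P(x) = 1, Q(x) = 0, R(x) = 5, and match powers of x.
Initial conditions: a_0 = 3, a_1 = -2.
Setting the coefficient of each power of x to zero and solving order by order (substituting the coefficients already found):
  x^0: 2 a_2 + 5 a_0 = 0  ->  2 a_2 = -5 a_0 = -15  ->  a_2 = -15/2
  x^1: 6 a_3 + 5 a_1 = 0  ->  6 a_3 = -5 a_1 = 10  ->  a_3 = 5/3
  x^2: 12 a_4 + 5 a_2 = 0  ->  12 a_4 = -5 a_2 = 75/2  ->  a_4 = 25/8
Truncated series: y(x) = 3 - 2 x - (15/2) x^2 + (5/3) x^3 + (25/8) x^4 + O(x^5).

a_0 = 3; a_1 = -2; a_2 = -15/2; a_3 = 5/3; a_4 = 25/8


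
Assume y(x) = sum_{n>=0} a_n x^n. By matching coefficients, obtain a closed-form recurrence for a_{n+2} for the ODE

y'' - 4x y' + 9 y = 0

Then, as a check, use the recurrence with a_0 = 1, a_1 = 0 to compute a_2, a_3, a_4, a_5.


Substitute y = sum_n a_n x^n.
y''(x) has coefficient (n+2)(n+1) a_{n+2} at x^n;
-4 x y'(x) has coefficient -4 n a_n at x^n (shift);
9 y(x) has coefficient 9 a_n at x^n.
Matching x^n: (n+2)(n+1) a_{n+2} + (-4n + 9) a_n = 0.
Thus a_{n+2} = (4n - 9) / ((n+1)(n+2)) * a_n.

Check with a_0 = 1, a_1 = 0 (apply the recurrence for n = 0, 1, 2, 3): a_0 = 1, a_1 = 0, a_2 = -9/2, a_3 = 0, a_4 = 3/8, a_5 = 0.

a_(n+2) = (4n - 9) / ((n+1)(n+2)) * a_n; check: a_0 = 1, a_1 = 0, a_2 = -9/2, a_3 = 0, a_4 = 3/8, a_5 = 0


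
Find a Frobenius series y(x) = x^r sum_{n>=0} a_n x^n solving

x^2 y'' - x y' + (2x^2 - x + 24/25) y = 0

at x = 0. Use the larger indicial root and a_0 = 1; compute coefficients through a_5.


Write in Frobenius form y'' + (p(x)/x) y' + (q(x)/x^2) y = 0:
  p(x) = -1,  q(x) = 2x^2 - x + 24/25.
Indicial equation: r(r-1) + (-1) r + (24/25) = 0 -> roots r_1 = 6/5, r_2 = 4/5.
Take r = r_1 = 6/5. Let y(x) = x^r sum_{n>=0} a_n x^n with a_0 = 1.
Substitute y = x^r sum a_n x^n and match x^{r+n}. The recurrence is
  D(n) a_n - 1 a_{n-1} + 2 a_{n-2} = 0,  where D(n) = (r+n)(r+n-1) + (-1)(r+n) + (24/25).
  a_n = [1 a_{n-1} - 2 a_{n-2}] / D(n).
Since the indicial polynomial factors as (r - r_1)(r - r_2), D(n) = (r_1 + n - r_1)(r_1 + n - r_2) = n(n + 2/5).
Evaluating step by step (a_0 = 1):
  n = 1: D(1) = 1(1 + 2/5) = 7/5; numerator = 1(1) = 1; a_1 = (1)/(7/5) = 5/7
  n = 2: D(2) = 2(2 + 2/5) = 24/5; numerator = 1(5/7) - 2(1) = -9/7; a_2 = (-9/7)/(24/5) = -15/56
  n = 3: D(3) = 3(3 + 2/5) = 51/5; numerator = 1(-15/56) - 2(5/7) = -95/56; a_3 = (-95/56)/(51/5) = -475/2856
  n = 4: D(4) = 4(4 + 2/5) = 88/5; numerator = 1(-475/2856) - 2(-15/56) = 1055/2856; a_4 = (1055/2856)/(88/5) = 5275/251328
  n = 5: D(5) = 5(5 + 2/5) = 27; numerator = 1(5275/251328) - 2(-475/2856) = 29625/83776; a_5 = (29625/83776)/(27) = 9875/753984

r = 6/5; a_0 = 1; a_1 = 5/7; a_2 = -15/56; a_3 = -475/2856; a_4 = 5275/251328; a_5 = 9875/753984


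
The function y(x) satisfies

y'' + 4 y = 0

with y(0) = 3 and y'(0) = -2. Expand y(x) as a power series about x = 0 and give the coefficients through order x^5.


Ansatz: y(x) = sum_{n>=0} a_n x^n, so y'(x) = sum_{n>=1} n a_n x^(n-1) and y''(x) = sum_{n>=2} n(n-1) a_n x^(n-2).
Substitute into P(x) y'' + Q(x) y' + R(x) y = 0 with P(x) = 1, Q(x) = 0, R(x) = 4, and match powers of x.
Initial conditions: a_0 = 3, a_1 = -2.
Setting the coefficient of each power of x to zero and solving order by order (substituting the coefficients already found):
  x^0: 2 a_2 + 4 a_0 = 0  ->  2 a_2 = -4 a_0 = -12  ->  a_2 = -6
  x^1: 6 a_3 + 4 a_1 = 0  ->  6 a_3 = -4 a_1 = 8  ->  a_3 = 4/3
  x^2: 12 a_4 + 4 a_2 = 0  ->  12 a_4 = -4 a_2 = 24  ->  a_4 = 2
  x^3: 20 a_5 + 4 a_3 = 0  ->  20 a_5 = -4 a_3 = -16/3  ->  a_5 = -4/15
Truncated series: y(x) = 3 - 2 x - 6 x^2 + (4/3) x^3 + 2 x^4 - (4/15) x^5 + O(x^6).

a_0 = 3; a_1 = -2; a_2 = -6; a_3 = 4/3; a_4 = 2; a_5 = -4/15


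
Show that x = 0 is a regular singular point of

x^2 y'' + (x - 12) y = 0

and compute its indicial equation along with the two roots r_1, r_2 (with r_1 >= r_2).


Divide by x^2 to reach normal form y'' + P_1(x) y' + P_2(x) y = 0 with P_1(x) = 0 and P_2(x) = 1/x - 12/x^2.
x = 0 is a singular point because the y-coefficient 1/x - 12/x^2 has a pole at x = 0.
It is a regular singular point because x P_1(x) = p(x) = 0 and x^2 P_2(x) = q(x) = x - 12 are polynomials, hence analytic at x = 0.
p(0) = 0,  q(0) = -12.
Indicial equation: r(r-1) + p(0) r + q(0) = 0, i.e. r^2 + (p(0) - 1) r + q(0) = 0, i.e. r^2 - 1 r - 12 = 0.
Discriminant: (-1)^2 - 4(-12) = 49, so r = (1 ± 7)/2.
Solving: r_1 = 4, r_2 = -3.

indicial: r^2 - 1 r - 12 = 0; roots r_1 = 4, r_2 = -3


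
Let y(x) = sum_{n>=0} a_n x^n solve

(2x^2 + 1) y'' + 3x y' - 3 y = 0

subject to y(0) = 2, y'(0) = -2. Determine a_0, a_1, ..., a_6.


Ansatz: y(x) = sum_{n>=0} a_n x^n, so y'(x) = sum_{n>=1} n a_n x^(n-1) and y''(x) = sum_{n>=2} n(n-1) a_n x^(n-2).
Substitute into P(x) y'' + Q(x) y' + R(x) y = 0 with P(x) = 2x^2 + 1, Q(x) = 3x, R(x) = -3, and match powers of x.
Initial conditions: a_0 = 2, a_1 = -2.
Setting the coefficient of each power of x to zero and solving order by order (substituting the coefficients already found):
  x^0: 2 a_2 - 3 a_0 = 0  ->  2 a_2 = 3 a_0 = 6  ->  a_2 = 3
  x^1: 6 a_3 = 0  ->  a_3 = 0
  x^2: 12 a_4 + 7 a_2 = 0  ->  12 a_4 = -7 a_2 = -21  ->  a_4 = -7/4
  x^3: 20 a_5 + 18 a_3 = 0  ->  20 a_5 = -18 a_3 = 0  ->  a_5 = 0
  x^4: 30 a_6 + 33 a_4 = 0  ->  30 a_6 = -33 a_4 = 231/4  ->  a_6 = 77/40
Truncated series: y(x) = 2 - 2 x + 3 x^2 - (7/4) x^4 + (77/40) x^6 + O(x^7).

a_0 = 2; a_1 = -2; a_2 = 3; a_3 = 0; a_4 = -7/4; a_5 = 0; a_6 = 77/40


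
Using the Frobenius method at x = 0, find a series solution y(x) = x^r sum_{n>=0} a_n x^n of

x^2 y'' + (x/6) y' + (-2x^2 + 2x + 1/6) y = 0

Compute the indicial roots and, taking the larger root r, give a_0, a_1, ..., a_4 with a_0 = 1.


Write in Frobenius form y'' + (p(x)/x) y' + (q(x)/x^2) y = 0:
  p(x) = 1/6,  q(x) = -2x^2 + 2x + 1/6.
Indicial equation: r(r-1) + (1/6) r + (1/6) = 0 -> roots r_1 = 1/2, r_2 = 1/3.
Take r = r_1 = 1/2. Let y(x) = x^r sum_{n>=0} a_n x^n with a_0 = 1.
Substitute y = x^r sum a_n x^n and match x^{r+n}. The recurrence is
  D(n) a_n + 2 a_{n-1} - 2 a_{n-2} = 0,  where D(n) = (r+n)(r+n-1) + (1/6)(r+n) + (1/6).
  a_n = [-2 a_{n-1} + 2 a_{n-2}] / D(n).
Since the indicial polynomial factors as (r - r_1)(r - r_2), D(n) = (r_1 + n - r_1)(r_1 + n - r_2) = n(n + 1/6).
Evaluating step by step (a_0 = 1):
  n = 1: D(1) = 1(1 + 1/6) = 7/6; numerator = -2(1) = -2; a_1 = (-2)/(7/6) = -12/7
  n = 2: D(2) = 2(2 + 1/6) = 13/3; numerator = -2(-12/7) + 2(1) = 38/7; a_2 = (38/7)/(13/3) = 114/91
  n = 3: D(3) = 3(3 + 1/6) = 19/2; numerator = -2(114/91) + 2(-12/7) = -540/91; a_3 = (-540/91)/(19/2) = -1080/1729
  n = 4: D(4) = 4(4 + 1/6) = 50/3; numerator = -2(-1080/1729) + 2(114/91) = 6492/1729; a_4 = (6492/1729)/(50/3) = 9738/43225

r = 1/2; a_0 = 1; a_1 = -12/7; a_2 = 114/91; a_3 = -1080/1729; a_4 = 9738/43225


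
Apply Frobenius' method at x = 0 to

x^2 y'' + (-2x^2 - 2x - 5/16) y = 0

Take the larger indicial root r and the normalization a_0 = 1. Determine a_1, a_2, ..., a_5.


Write in Frobenius form y'' + (p(x)/x) y' + (q(x)/x^2) y = 0:
  p(x) = 0,  q(x) = -2x^2 - 2x - 5/16.
Indicial equation: r(r-1) + (0) r + (-5/16) = 0 -> roots r_1 = 5/4, r_2 = -1/4.
Take r = r_1 = 5/4. Let y(x) = x^r sum_{n>=0} a_n x^n with a_0 = 1.
Substitute y = x^r sum a_n x^n and match x^{r+n}. The recurrence is
  D(n) a_n - 2 a_{n-1} - 2 a_{n-2} = 0,  where D(n) = (r+n)(r+n-1) + (0)(r+n) + (-5/16).
  a_n = [2 a_{n-1} + 2 a_{n-2}] / D(n).
Since the indicial polynomial factors as (r - r_1)(r - r_2), D(n) = (r_1 + n - r_1)(r_1 + n - r_2) = n(n + 3/2).
Evaluating step by step (a_0 = 1):
  n = 1: D(1) = 1(1 + 3/2) = 5/2; numerator = 2(1) = 2; a_1 = (2)/(5/2) = 4/5
  n = 2: D(2) = 2(2 + 3/2) = 7; numerator = 2(4/5) + 2(1) = 18/5; a_2 = (18/5)/(7) = 18/35
  n = 3: D(3) = 3(3 + 3/2) = 27/2; numerator = 2(18/35) + 2(4/5) = 92/35; a_3 = (92/35)/(27/2) = 184/945
  n = 4: D(4) = 4(4 + 3/2) = 22; numerator = 2(184/945) + 2(18/35) = 268/189; a_4 = (268/189)/(22) = 134/2079
  n = 5: D(5) = 5(5 + 3/2) = 65/2; numerator = 2(134/2079) + 2(184/945) = 1796/3465; a_5 = (1796/3465)/(65/2) = 3592/225225

r = 5/4; a_0 = 1; a_1 = 4/5; a_2 = 18/35; a_3 = 184/945; a_4 = 134/2079; a_5 = 3592/225225


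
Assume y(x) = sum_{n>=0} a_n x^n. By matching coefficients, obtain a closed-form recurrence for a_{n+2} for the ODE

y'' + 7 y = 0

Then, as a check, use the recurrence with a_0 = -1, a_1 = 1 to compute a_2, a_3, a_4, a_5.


Substitute y = sum_n a_n x^n into y'' + (const) y = 0.
y''(x) = sum_{n>=0} (n+2)(n+1) a_{n+2} x^n.
The ODE becomes sum_n [(n+2)(n+1) a_{n+2} + 7 a_n] x^n = 0.
Setting each coefficient to zero gives the recurrence:
  (n+2)(n+1) a_{n+2} + 7 a_n = 0,
  a_{n+2} = -7 / ((n+1)(n+2)) a_n.

Check with a_0 = -1, a_1 = 1 (apply the recurrence for n = 0, 1, 2, 3): a_0 = -1, a_1 = 1, a_2 = 7/2, a_3 = -7/6, a_4 = -49/24, a_5 = 49/120.

a_{n+2} = -7/((n+1)(n+2)) * a_n; check: a_0 = -1, a_1 = 1, a_2 = 7/2, a_3 = -7/6, a_4 = -49/24, a_5 = 49/120


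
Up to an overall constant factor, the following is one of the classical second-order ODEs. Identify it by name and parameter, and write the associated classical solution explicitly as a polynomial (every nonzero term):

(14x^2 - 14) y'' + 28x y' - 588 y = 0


All three coefficients share the factor -14; dividing through by -14 gives  (1 - x^2) y'' - 2x y' + 42 y = 0.
This matches the Legendre equation (1 - x^2) y'' - 2x y' + n(n+1) y = 0 (note the -2x y' term) with n(n+1) = 42, so n = 6; the polynomial solution is P_6(x).
With y = sum_k a_k x^k, matching x^k gives (k+2)(k+1) a_{k+2} = [k(k+1) - n(n+1)] a_k = (k - 6)(k + 7) a_k. The right side vanishes at k = 6, so the series with the parity of 6 terminates at degree 6.
Standard normalization (P_n(1) = 1): leading coefficient (2n)!/(2^n (n!)^2) = 479001600/(64*518400) = 231/16, so a_6 = 231/16. Work downward with a_k = (k+1)(k+2) a_{k+2} / ((k - 6)(k + 7)):
  a_4 = (5)(6)(231/16) / ((4 - 6)(4 + 7)) = (3465/8)/(-22) = -315/16
  a_2 = (3)(4)(-315/16) / ((2 - 6)(2 + 7)) = (-945/4)/(-36) = 105/16
  a_0 = (1)(2)(105/16) / ((0 - 6)(0 + 7)) = (105/8)/(-42) = -5/16
Hence P_6(x) = 231 x^6/16 - 315 x^4/16 + 105 x^2/16 - 5/16.

P_6(x); series = 231 x^6/16 - 315 x^4/16 + 105 x^2/16 - 5/16


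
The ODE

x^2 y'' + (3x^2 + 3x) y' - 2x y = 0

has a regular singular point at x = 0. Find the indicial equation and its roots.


Divide by x^2 to reach normal form y'' + P_1(x) y' + P_2(x) y = 0 with P_1(x) = 3 + 3/x and P_2(x) = -2/x.
x = 0 is a singular point because the y'-coefficient 3 + 3/x has a pole at x = 0 and the y-coefficient -2/x has a pole at x = 0.
It is a regular singular point because x P_1(x) = p(x) = 3x + 3 and x^2 P_2(x) = q(x) = -2x are polynomials, hence analytic at x = 0.
p(0) = 3,  q(0) = 0.
Indicial equation: r(r-1) + p(0) r + q(0) = 0, i.e. r^2 + (p(0) - 1) r + q(0) = 0, i.e. r^2 + 2 r = 0.
Discriminant: (2)^2 - 4(0) = 4, so r = (-2 ± 2)/2.
Solving: r_1 = 0, r_2 = -2.

indicial: r^2 + 2 r = 0; roots r_1 = 0, r_2 = -2


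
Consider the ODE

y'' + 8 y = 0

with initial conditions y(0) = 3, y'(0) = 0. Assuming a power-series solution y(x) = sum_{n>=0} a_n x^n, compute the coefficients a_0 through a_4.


Ansatz: y(x) = sum_{n>=0} a_n x^n, so y'(x) = sum_{n>=1} n a_n x^(n-1) and y''(x) = sum_{n>=2} n(n-1) a_n x^(n-2).
Substitute into P(x) y'' + Q(x) y' + R(x) y = 0 with P(x) = 1, Q(x) = 0, R(x) = 8, and match powers of x.
Initial conditions: a_0 = 3, a_1 = 0.
Setting the coefficient of each power of x to zero and solving order by order (substituting the coefficients already found):
  x^0: 2 a_2 + 8 a_0 = 0  ->  2 a_2 = -8 a_0 = -24  ->  a_2 = -12
  x^1: 6 a_3 + 8 a_1 = 0  ->  6 a_3 = -8 a_1 = 0  ->  a_3 = 0
  x^2: 12 a_4 + 8 a_2 = 0  ->  12 a_4 = -8 a_2 = 96  ->  a_4 = 8
Truncated series: y(x) = 3 - 12 x^2 + 8 x^4 + O(x^5).

a_0 = 3; a_1 = 0; a_2 = -12; a_3 = 0; a_4 = 8


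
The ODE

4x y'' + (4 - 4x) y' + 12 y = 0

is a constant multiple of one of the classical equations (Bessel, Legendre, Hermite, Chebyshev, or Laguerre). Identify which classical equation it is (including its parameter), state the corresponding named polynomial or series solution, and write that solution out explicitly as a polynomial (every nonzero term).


All three coefficients share the factor 4; dividing through by 4 gives  x y'' + (1 - x) y' + 3 y = 0.
This matches the Laguerre equation x y'' + (1 - x) y' + n y = 0 with n = 3; the polynomial solution is L_3(x).
With y = sum_k a_k x^k, matching x^k gives (k+1)k a_{k+1} + (k+1) a_{k+1} - k a_k + n a_k = 0, i.e. (k+1)^2 a_{k+1} = (k - n) a_k = (k - 3) a_k. The right side vanishes at k = 3, so the series terminates at degree 3.
Standard normalization L_n(0) = 1 gives a_0 = 1. Work upward with a_{k+1} = (k - 3) a_k / (k+1)^2:
  a_1 = (0 - 3)(1) / 1^2 = -3/1 = -3
  a_2 = (1 - 3)(-3) / 2^2 = 6/4 = 3/2
  a_3 = (2 - 3)(3/2) / 3^2 = (-3/2)/9 = -1/6
Hence L_3(x) = -x^3/6 + 3 x^2/2 - 3 x + 1.

L_3(x); series = -x^3/6 + 3 x^2/2 - 3 x + 1


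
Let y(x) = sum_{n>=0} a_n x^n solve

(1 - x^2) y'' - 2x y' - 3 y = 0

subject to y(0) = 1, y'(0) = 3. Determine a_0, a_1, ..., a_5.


Ansatz: y(x) = sum_{n>=0} a_n x^n, so y'(x) = sum_{n>=1} n a_n x^(n-1) and y''(x) = sum_{n>=2} n(n-1) a_n x^(n-2).
Substitute into P(x) y'' + Q(x) y' + R(x) y = 0 with P(x) = 1 - x^2, Q(x) = -2x, R(x) = -3, and match powers of x.
Initial conditions: a_0 = 1, a_1 = 3.
Setting the coefficient of each power of x to zero and solving order by order (substituting the coefficients already found):
  x^0: 2 a_2 - 3 a_0 = 0  ->  2 a_2 = 3 a_0 = 3  ->  a_2 = 3/2
  x^1: 6 a_3 - 5 a_1 = 0  ->  6 a_3 = 5 a_1 = 15  ->  a_3 = 5/2
  x^2: 12 a_4 - 9 a_2 = 0  ->  12 a_4 = 9 a_2 = 27/2  ->  a_4 = 9/8
  x^3: 20 a_5 - 15 a_3 = 0  ->  20 a_5 = 15 a_3 = 75/2  ->  a_5 = 15/8
Truncated series: y(x) = 1 + 3 x + (3/2) x^2 + (5/2) x^3 + (9/8) x^4 + (15/8) x^5 + O(x^6).

a_0 = 1; a_1 = 3; a_2 = 3/2; a_3 = 5/2; a_4 = 9/8; a_5 = 15/8


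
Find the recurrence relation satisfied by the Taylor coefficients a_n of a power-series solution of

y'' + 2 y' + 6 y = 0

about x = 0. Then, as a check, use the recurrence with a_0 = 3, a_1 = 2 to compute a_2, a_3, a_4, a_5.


Substitute y = sum_n a_n x^n.
y''(x) has coefficient (n+2)(n+1) a_{n+2} at x^n;
2 y'(x) has coefficient 2 (n+1) a_{n+1} at x^n;
6 y(x) has coefficient 6 a_n at x^n.
Matching x^n: (n+2)(n+1) a_{n+2} + 2 (n+1) a_{n+1} + 6 a_n = 0.
Thus a_{n+2} = [-2 (n+1) a_{n+1} - 6 a_n] / ((n+1)(n+2)).

Check with a_0 = 3, a_1 = 2 (apply the recurrence for n = 0, 1, 2, 3): a_0 = 3, a_1 = 2, a_2 = -11, a_3 = 16/3, a_4 = 17/6, a_5 = -41/15.

a_(n+2) = [-2 (n+1) a_(n+1) - 6 a_n] / ((n+1)(n+2)); check: a_0 = 3, a_1 = 2, a_2 = -11, a_3 = 16/3, a_4 = 17/6, a_5 = -41/15


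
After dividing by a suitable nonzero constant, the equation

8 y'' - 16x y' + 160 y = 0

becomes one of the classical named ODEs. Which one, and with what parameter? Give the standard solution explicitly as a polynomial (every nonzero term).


All three coefficients share the factor 8; dividing through by 8 gives  y'' - 2x y' + 20 y = 0.
This matches the Hermite equation y'' - 2x y' + 2n y = 0 with 2n = 20, so n = 10; the polynomial solution is H_10(x).
With y = sum_k a_k x^k, matching x^k gives (k+2)(k+1) a_{k+2} = 2(k - n) a_k = 2(k - 10) a_k. The right side vanishes at k = 10, so the series with the parity of 10 terminates at degree 10.
Standard normalization: leading coefficient of H_n is 2^n, so a_10 = 2^10 = 1024. Work downward with a_k = (k+1)(k+2) a_{k+2} / (2(k - n)):
  a_8 = (9)(10)(1024) / (2(8 - 10)) = 92160/(-4) = -23040
  a_6 = (7)(8)(-23040) / (2(6 - 10)) = -1290240/(-8) = 161280
  a_4 = (5)(6)(161280) / (2(4 - 10)) = 4838400/(-12) = -403200
  a_2 = (3)(4)(-403200) / (2(2 - 10)) = -4838400/(-16) = 302400
  a_0 = (1)(2)(302400) / (2(0 - 10)) = 604800/(-20) = -30240
Hence H_10(x) = 1024 x^10 - 23040 x^8 + 161280 x^6 - 403200 x^4 + 302400 x^2 - 30240.

H_10(x); series = 1024 x^10 - 23040 x^8 + 161280 x^6 - 403200 x^4 + 302400 x^2 - 30240


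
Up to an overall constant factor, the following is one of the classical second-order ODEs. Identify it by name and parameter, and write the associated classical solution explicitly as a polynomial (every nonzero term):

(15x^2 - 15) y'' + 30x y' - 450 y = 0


All three coefficients share the factor -15; dividing through by -15 gives  (1 - x^2) y'' - 2x y' + 30 y = 0.
This matches the Legendre equation (1 - x^2) y'' - 2x y' + n(n+1) y = 0 (note the -2x y' term) with n(n+1) = 30, so n = 5; the polynomial solution is P_5(x).
With y = sum_k a_k x^k, matching x^k gives (k+2)(k+1) a_{k+2} = [k(k+1) - n(n+1)] a_k = (k - 5)(k + 6) a_k. The right side vanishes at k = 5, so the series with the parity of 5 terminates at degree 5.
Standard normalization (P_n(1) = 1): leading coefficient (2n)!/(2^n (n!)^2) = 3628800/(32*14400) = 63/8, so a_5 = 63/8. Work downward with a_k = (k+1)(k+2) a_{k+2} / ((k - 5)(k + 6)):
  a_3 = (4)(5)(63/8) / ((3 - 5)(3 + 6)) = (315/2)/(-18) = -35/4
  a_1 = (2)(3)(-35/4) / ((1 - 5)(1 + 6)) = (-105/2)/(-28) = 15/8
Hence P_5(x) = 63 x^5/8 - 35 x^3/4 + 15 x/8.

P_5(x); series = 63 x^5/8 - 35 x^3/4 + 15 x/8


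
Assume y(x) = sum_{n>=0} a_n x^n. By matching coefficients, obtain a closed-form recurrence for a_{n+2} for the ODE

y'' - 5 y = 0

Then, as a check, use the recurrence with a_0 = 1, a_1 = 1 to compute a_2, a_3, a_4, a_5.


Substitute y = sum_n a_n x^n into y'' + (const) y = 0.
y''(x) = sum_{n>=0} (n+2)(n+1) a_{n+2} x^n.
The ODE becomes sum_n [(n+2)(n+1) a_{n+2} - 5 a_n] x^n = 0.
Setting each coefficient to zero gives the recurrence:
  (n+2)(n+1) a_{n+2} - 5 a_n = 0,
  a_{n+2} = 5 / ((n+1)(n+2)) a_n.

Check with a_0 = 1, a_1 = 1 (apply the recurrence for n = 0, 1, 2, 3): a_0 = 1, a_1 = 1, a_2 = 5/2, a_3 = 5/6, a_4 = 25/24, a_5 = 5/24.

a_{n+2} = 5/((n+1)(n+2)) * a_n; check: a_0 = 1, a_1 = 1, a_2 = 5/2, a_3 = 5/6, a_4 = 25/24, a_5 = 5/24


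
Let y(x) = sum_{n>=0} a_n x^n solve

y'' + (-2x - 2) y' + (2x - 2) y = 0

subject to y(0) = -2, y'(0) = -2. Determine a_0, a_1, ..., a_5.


Ansatz: y(x) = sum_{n>=0} a_n x^n, so y'(x) = sum_{n>=1} n a_n x^(n-1) and y''(x) = sum_{n>=2} n(n-1) a_n x^(n-2).
Substitute into P(x) y'' + Q(x) y' + R(x) y = 0 with P(x) = 1, Q(x) = -2x - 2, R(x) = 2x - 2, and match powers of x.
Initial conditions: a_0 = -2, a_1 = -2.
Setting the coefficient of each power of x to zero and solving order by order (substituting the coefficients already found):
  x^0: 2 a_2 - 2 a_1 - 2 a_0 = 0  ->  2 a_2 = 2 a_1 + 2 a_0 = -8  ->  a_2 = -4
  x^1: 6 a_3 - 4 a_2 - 4 a_1 + 2 a_0 = 0  ->  6 a_3 = 4 a_2 + 4 a_1 - 2 a_0 = -20  ->  a_3 = -10/3
  x^2: 12 a_4 - 6 a_3 - 6 a_2 + 2 a_1 = 0  ->  12 a_4 = 6 a_3 + 6 a_2 - 2 a_1 = -40  ->  a_4 = -10/3
  x^3: 20 a_5 - 8 a_4 - 8 a_3 + 2 a_2 = 0  ->  20 a_5 = 8 a_4 + 8 a_3 - 2 a_2 = -136/3  ->  a_5 = -34/15
Truncated series: y(x) = -2 - 2 x - 4 x^2 - (10/3) x^3 - (10/3) x^4 - (34/15) x^5 + O(x^6).

a_0 = -2; a_1 = -2; a_2 = -4; a_3 = -10/3; a_4 = -10/3; a_5 = -34/15


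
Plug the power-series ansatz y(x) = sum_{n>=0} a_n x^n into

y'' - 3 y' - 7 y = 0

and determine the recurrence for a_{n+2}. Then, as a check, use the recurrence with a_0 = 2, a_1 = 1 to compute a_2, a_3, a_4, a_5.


Substitute y = sum_n a_n x^n.
y''(x) has coefficient (n+2)(n+1) a_{n+2} at x^n;
-3 y'(x) has coefficient -3 (n+1) a_{n+1} at x^n;
-7 y(x) has coefficient -7 a_n at x^n.
Matching x^n: (n+2)(n+1) a_{n+2} - 3 (n+1) a_{n+1} - 7 a_n = 0.
Thus a_{n+2} = [3 (n+1) a_{n+1} + 7 a_n] / ((n+1)(n+2)).

Check with a_0 = 2, a_1 = 1 (apply the recurrence for n = 0, 1, 2, 3): a_0 = 2, a_1 = 1, a_2 = 17/2, a_3 = 29/3, a_4 = 293/24, a_5 = 257/24.

a_(n+2) = [3 (n+1) a_(n+1) + 7 a_n] / ((n+1)(n+2)); check: a_0 = 2, a_1 = 1, a_2 = 17/2, a_3 = 29/3, a_4 = 293/24, a_5 = 257/24


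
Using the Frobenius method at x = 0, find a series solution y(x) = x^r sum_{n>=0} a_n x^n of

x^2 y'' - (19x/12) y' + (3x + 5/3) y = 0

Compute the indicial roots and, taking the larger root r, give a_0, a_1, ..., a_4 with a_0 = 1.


Write in Frobenius form y'' + (p(x)/x) y' + (q(x)/x^2) y = 0:
  p(x) = -19/12,  q(x) = 3x + 5/3.
Indicial equation: r(r-1) + (-19/12) r + (5/3) = 0 -> roots r_1 = 4/3, r_2 = 5/4.
Take r = r_1 = 4/3. Let y(x) = x^r sum_{n>=0} a_n x^n with a_0 = 1.
Substitute y = x^r sum a_n x^n and match x^{r+n}. The recurrence is
  D(n) a_n + 3 a_{n-1} = 0,  where D(n) = (r+n)(r+n-1) + (-19/12)(r+n) + (5/3).
  a_n = -3 / D(n) * a_{n-1}.
Since the indicial polynomial factors as (r - r_1)(r - r_2), D(n) = (r_1 + n - r_1)(r_1 + n - r_2) = n(n + 1/12).
Evaluating step by step (a_0 = 1):
  n = 1: D(1) = 1(1 + 1/12) = 13/12; numerator = -3(1) = -3; a_1 = (-3)/(13/12) = -36/13
  n = 2: D(2) = 2(2 + 1/12) = 25/6; numerator = -3(-36/13) = 108/13; a_2 = (108/13)/(25/6) = 648/325
  n = 3: D(3) = 3(3 + 1/12) = 37/4; numerator = -3(648/325) = -1944/325; a_3 = (-1944/325)/(37/4) = -7776/12025
  n = 4: D(4) = 4(4 + 1/12) = 49/3; numerator = -3(-7776/12025) = 23328/12025; a_4 = (23328/12025)/(49/3) = 69984/589225

r = 4/3; a_0 = 1; a_1 = -36/13; a_2 = 648/325; a_3 = -7776/12025; a_4 = 69984/589225


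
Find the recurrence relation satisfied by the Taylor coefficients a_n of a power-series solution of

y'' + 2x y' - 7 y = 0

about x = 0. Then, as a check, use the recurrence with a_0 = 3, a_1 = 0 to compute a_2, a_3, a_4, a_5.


Substitute y = sum_n a_n x^n.
y''(x) has coefficient (n+2)(n+1) a_{n+2} at x^n;
2 x y'(x) has coefficient 2 n a_n at x^n (shift);
-7 y(x) has coefficient -7 a_n at x^n.
Matching x^n: (n+2)(n+1) a_{n+2} + (2n - 7) a_n = 0.
Thus a_{n+2} = (-2n + 7) / ((n+1)(n+2)) * a_n.

Check with a_0 = 3, a_1 = 0 (apply the recurrence for n = 0, 1, 2, 3): a_0 = 3, a_1 = 0, a_2 = 21/2, a_3 = 0, a_4 = 21/8, a_5 = 0.

a_(n+2) = (-2n + 7) / ((n+1)(n+2)) * a_n; check: a_0 = 3, a_1 = 0, a_2 = 21/2, a_3 = 0, a_4 = 21/8, a_5 = 0
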